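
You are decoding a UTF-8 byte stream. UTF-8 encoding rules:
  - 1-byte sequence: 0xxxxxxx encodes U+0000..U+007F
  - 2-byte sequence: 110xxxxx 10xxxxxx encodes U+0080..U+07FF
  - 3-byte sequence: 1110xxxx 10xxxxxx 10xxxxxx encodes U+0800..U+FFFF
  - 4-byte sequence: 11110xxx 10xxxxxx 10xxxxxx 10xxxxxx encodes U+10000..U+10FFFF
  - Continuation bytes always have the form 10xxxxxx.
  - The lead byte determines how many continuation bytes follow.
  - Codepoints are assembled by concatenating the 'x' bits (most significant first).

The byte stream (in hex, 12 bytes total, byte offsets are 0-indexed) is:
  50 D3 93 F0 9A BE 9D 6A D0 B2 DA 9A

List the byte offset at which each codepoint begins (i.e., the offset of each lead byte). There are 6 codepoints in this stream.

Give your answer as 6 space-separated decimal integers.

Answer: 0 1 3 7 8 10

Derivation:
Byte[0]=50: 1-byte ASCII. cp=U+0050
Byte[1]=D3: 2-byte lead, need 1 cont bytes. acc=0x13
Byte[2]=93: continuation. acc=(acc<<6)|0x13=0x4D3
Completed: cp=U+04D3 (starts at byte 1)
Byte[3]=F0: 4-byte lead, need 3 cont bytes. acc=0x0
Byte[4]=9A: continuation. acc=(acc<<6)|0x1A=0x1A
Byte[5]=BE: continuation. acc=(acc<<6)|0x3E=0x6BE
Byte[6]=9D: continuation. acc=(acc<<6)|0x1D=0x1AF9D
Completed: cp=U+1AF9D (starts at byte 3)
Byte[7]=6A: 1-byte ASCII. cp=U+006A
Byte[8]=D0: 2-byte lead, need 1 cont bytes. acc=0x10
Byte[9]=B2: continuation. acc=(acc<<6)|0x32=0x432
Completed: cp=U+0432 (starts at byte 8)
Byte[10]=DA: 2-byte lead, need 1 cont bytes. acc=0x1A
Byte[11]=9A: continuation. acc=(acc<<6)|0x1A=0x69A
Completed: cp=U+069A (starts at byte 10)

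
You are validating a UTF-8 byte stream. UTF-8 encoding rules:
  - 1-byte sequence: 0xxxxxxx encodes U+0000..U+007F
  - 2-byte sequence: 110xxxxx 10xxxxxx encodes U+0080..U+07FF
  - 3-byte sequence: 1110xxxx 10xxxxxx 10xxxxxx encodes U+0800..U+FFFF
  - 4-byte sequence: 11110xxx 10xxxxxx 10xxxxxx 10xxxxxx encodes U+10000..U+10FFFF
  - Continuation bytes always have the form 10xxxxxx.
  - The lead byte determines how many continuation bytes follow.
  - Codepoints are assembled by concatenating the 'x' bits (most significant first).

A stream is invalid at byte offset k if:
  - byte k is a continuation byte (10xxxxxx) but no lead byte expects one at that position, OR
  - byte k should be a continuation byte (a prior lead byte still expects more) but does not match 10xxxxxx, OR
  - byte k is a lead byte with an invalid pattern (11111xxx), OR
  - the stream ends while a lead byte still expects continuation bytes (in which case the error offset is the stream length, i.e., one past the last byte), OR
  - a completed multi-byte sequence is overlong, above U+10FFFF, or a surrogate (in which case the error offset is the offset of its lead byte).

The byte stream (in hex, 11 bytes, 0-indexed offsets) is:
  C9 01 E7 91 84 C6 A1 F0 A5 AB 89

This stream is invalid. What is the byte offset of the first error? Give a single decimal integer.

Byte[0]=C9: 2-byte lead, need 1 cont bytes. acc=0x9
Byte[1]=01: expected 10xxxxxx continuation. INVALID

Answer: 1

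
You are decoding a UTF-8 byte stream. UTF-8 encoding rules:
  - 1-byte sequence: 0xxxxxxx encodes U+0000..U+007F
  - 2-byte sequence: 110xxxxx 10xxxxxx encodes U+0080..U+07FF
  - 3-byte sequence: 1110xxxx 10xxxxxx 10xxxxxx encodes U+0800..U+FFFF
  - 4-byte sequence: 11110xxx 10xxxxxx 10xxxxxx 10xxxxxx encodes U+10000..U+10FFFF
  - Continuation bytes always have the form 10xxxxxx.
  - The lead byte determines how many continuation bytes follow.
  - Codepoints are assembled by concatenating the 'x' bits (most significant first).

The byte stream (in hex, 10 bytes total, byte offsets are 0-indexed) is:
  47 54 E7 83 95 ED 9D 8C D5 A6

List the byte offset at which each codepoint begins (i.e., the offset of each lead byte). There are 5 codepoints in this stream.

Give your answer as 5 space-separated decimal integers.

Byte[0]=47: 1-byte ASCII. cp=U+0047
Byte[1]=54: 1-byte ASCII. cp=U+0054
Byte[2]=E7: 3-byte lead, need 2 cont bytes. acc=0x7
Byte[3]=83: continuation. acc=(acc<<6)|0x03=0x1C3
Byte[4]=95: continuation. acc=(acc<<6)|0x15=0x70D5
Completed: cp=U+70D5 (starts at byte 2)
Byte[5]=ED: 3-byte lead, need 2 cont bytes. acc=0xD
Byte[6]=9D: continuation. acc=(acc<<6)|0x1D=0x35D
Byte[7]=8C: continuation. acc=(acc<<6)|0x0C=0xD74C
Completed: cp=U+D74C (starts at byte 5)
Byte[8]=D5: 2-byte lead, need 1 cont bytes. acc=0x15
Byte[9]=A6: continuation. acc=(acc<<6)|0x26=0x566
Completed: cp=U+0566 (starts at byte 8)

Answer: 0 1 2 5 8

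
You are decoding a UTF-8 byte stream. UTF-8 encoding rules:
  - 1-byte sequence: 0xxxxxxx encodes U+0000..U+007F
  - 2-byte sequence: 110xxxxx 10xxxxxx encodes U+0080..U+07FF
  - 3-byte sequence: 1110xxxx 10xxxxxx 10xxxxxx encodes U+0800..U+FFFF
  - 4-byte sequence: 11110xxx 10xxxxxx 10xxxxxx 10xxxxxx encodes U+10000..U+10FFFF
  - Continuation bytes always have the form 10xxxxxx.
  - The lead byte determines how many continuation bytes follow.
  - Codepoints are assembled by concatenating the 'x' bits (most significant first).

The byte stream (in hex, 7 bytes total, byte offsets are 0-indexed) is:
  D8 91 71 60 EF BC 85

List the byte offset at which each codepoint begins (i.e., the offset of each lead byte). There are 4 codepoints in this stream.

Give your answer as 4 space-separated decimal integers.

Byte[0]=D8: 2-byte lead, need 1 cont bytes. acc=0x18
Byte[1]=91: continuation. acc=(acc<<6)|0x11=0x611
Completed: cp=U+0611 (starts at byte 0)
Byte[2]=71: 1-byte ASCII. cp=U+0071
Byte[3]=60: 1-byte ASCII. cp=U+0060
Byte[4]=EF: 3-byte lead, need 2 cont bytes. acc=0xF
Byte[5]=BC: continuation. acc=(acc<<6)|0x3C=0x3FC
Byte[6]=85: continuation. acc=(acc<<6)|0x05=0xFF05
Completed: cp=U+FF05 (starts at byte 4)

Answer: 0 2 3 4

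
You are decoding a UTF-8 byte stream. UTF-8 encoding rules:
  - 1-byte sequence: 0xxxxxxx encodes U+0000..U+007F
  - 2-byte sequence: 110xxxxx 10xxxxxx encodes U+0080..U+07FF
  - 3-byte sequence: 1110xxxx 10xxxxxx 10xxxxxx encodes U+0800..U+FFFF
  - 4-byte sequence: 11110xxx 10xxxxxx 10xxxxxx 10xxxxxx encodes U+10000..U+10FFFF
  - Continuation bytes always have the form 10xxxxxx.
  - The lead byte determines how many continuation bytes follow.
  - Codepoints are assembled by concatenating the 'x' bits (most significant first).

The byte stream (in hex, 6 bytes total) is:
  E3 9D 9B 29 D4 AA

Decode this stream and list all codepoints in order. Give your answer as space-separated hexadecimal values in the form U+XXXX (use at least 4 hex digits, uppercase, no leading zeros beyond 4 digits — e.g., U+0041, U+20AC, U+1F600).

Answer: U+375B U+0029 U+052A

Derivation:
Byte[0]=E3: 3-byte lead, need 2 cont bytes. acc=0x3
Byte[1]=9D: continuation. acc=(acc<<6)|0x1D=0xDD
Byte[2]=9B: continuation. acc=(acc<<6)|0x1B=0x375B
Completed: cp=U+375B (starts at byte 0)
Byte[3]=29: 1-byte ASCII. cp=U+0029
Byte[4]=D4: 2-byte lead, need 1 cont bytes. acc=0x14
Byte[5]=AA: continuation. acc=(acc<<6)|0x2A=0x52A
Completed: cp=U+052A (starts at byte 4)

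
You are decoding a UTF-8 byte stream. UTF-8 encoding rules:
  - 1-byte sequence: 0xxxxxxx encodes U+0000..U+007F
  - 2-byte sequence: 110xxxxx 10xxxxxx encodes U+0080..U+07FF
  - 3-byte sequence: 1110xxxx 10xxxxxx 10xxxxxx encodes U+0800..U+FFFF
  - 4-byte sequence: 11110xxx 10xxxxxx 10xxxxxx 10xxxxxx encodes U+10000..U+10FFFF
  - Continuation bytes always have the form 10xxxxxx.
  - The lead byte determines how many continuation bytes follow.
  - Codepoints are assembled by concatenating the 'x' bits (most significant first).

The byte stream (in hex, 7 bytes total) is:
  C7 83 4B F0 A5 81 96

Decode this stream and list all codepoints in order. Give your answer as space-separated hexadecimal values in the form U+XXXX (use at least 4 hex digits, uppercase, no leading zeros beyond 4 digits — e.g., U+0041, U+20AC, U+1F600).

Answer: U+01C3 U+004B U+25056

Derivation:
Byte[0]=C7: 2-byte lead, need 1 cont bytes. acc=0x7
Byte[1]=83: continuation. acc=(acc<<6)|0x03=0x1C3
Completed: cp=U+01C3 (starts at byte 0)
Byte[2]=4B: 1-byte ASCII. cp=U+004B
Byte[3]=F0: 4-byte lead, need 3 cont bytes. acc=0x0
Byte[4]=A5: continuation. acc=(acc<<6)|0x25=0x25
Byte[5]=81: continuation. acc=(acc<<6)|0x01=0x941
Byte[6]=96: continuation. acc=(acc<<6)|0x16=0x25056
Completed: cp=U+25056 (starts at byte 3)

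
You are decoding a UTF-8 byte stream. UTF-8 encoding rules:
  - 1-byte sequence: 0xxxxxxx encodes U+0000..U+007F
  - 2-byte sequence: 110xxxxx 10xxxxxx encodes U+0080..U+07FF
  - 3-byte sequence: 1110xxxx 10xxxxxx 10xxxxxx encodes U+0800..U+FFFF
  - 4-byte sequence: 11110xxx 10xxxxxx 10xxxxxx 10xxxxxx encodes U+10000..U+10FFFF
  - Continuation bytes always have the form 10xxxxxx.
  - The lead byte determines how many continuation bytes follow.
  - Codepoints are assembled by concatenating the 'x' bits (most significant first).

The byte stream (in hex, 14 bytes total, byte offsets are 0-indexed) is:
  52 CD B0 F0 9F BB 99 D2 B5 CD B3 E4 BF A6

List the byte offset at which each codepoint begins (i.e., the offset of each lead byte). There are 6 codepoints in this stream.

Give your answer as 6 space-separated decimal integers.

Byte[0]=52: 1-byte ASCII. cp=U+0052
Byte[1]=CD: 2-byte lead, need 1 cont bytes. acc=0xD
Byte[2]=B0: continuation. acc=(acc<<6)|0x30=0x370
Completed: cp=U+0370 (starts at byte 1)
Byte[3]=F0: 4-byte lead, need 3 cont bytes. acc=0x0
Byte[4]=9F: continuation. acc=(acc<<6)|0x1F=0x1F
Byte[5]=BB: continuation. acc=(acc<<6)|0x3B=0x7FB
Byte[6]=99: continuation. acc=(acc<<6)|0x19=0x1FED9
Completed: cp=U+1FED9 (starts at byte 3)
Byte[7]=D2: 2-byte lead, need 1 cont bytes. acc=0x12
Byte[8]=B5: continuation. acc=(acc<<6)|0x35=0x4B5
Completed: cp=U+04B5 (starts at byte 7)
Byte[9]=CD: 2-byte lead, need 1 cont bytes. acc=0xD
Byte[10]=B3: continuation. acc=(acc<<6)|0x33=0x373
Completed: cp=U+0373 (starts at byte 9)
Byte[11]=E4: 3-byte lead, need 2 cont bytes. acc=0x4
Byte[12]=BF: continuation. acc=(acc<<6)|0x3F=0x13F
Byte[13]=A6: continuation. acc=(acc<<6)|0x26=0x4FE6
Completed: cp=U+4FE6 (starts at byte 11)

Answer: 0 1 3 7 9 11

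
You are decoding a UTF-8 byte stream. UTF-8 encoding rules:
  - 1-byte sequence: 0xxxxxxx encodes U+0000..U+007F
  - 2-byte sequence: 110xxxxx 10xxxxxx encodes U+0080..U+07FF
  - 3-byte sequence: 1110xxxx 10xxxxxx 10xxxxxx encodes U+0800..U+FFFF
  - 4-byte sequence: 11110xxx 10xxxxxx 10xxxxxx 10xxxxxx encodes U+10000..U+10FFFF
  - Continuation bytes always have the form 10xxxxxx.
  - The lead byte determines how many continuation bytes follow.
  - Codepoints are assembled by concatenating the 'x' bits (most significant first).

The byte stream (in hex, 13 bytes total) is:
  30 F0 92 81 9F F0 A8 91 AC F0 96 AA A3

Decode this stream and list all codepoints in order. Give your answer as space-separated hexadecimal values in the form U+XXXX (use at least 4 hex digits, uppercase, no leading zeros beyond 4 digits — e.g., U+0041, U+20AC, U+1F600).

Byte[0]=30: 1-byte ASCII. cp=U+0030
Byte[1]=F0: 4-byte lead, need 3 cont bytes. acc=0x0
Byte[2]=92: continuation. acc=(acc<<6)|0x12=0x12
Byte[3]=81: continuation. acc=(acc<<6)|0x01=0x481
Byte[4]=9F: continuation. acc=(acc<<6)|0x1F=0x1205F
Completed: cp=U+1205F (starts at byte 1)
Byte[5]=F0: 4-byte lead, need 3 cont bytes. acc=0x0
Byte[6]=A8: continuation. acc=(acc<<6)|0x28=0x28
Byte[7]=91: continuation. acc=(acc<<6)|0x11=0xA11
Byte[8]=AC: continuation. acc=(acc<<6)|0x2C=0x2846C
Completed: cp=U+2846C (starts at byte 5)
Byte[9]=F0: 4-byte lead, need 3 cont bytes. acc=0x0
Byte[10]=96: continuation. acc=(acc<<6)|0x16=0x16
Byte[11]=AA: continuation. acc=(acc<<6)|0x2A=0x5AA
Byte[12]=A3: continuation. acc=(acc<<6)|0x23=0x16AA3
Completed: cp=U+16AA3 (starts at byte 9)

Answer: U+0030 U+1205F U+2846C U+16AA3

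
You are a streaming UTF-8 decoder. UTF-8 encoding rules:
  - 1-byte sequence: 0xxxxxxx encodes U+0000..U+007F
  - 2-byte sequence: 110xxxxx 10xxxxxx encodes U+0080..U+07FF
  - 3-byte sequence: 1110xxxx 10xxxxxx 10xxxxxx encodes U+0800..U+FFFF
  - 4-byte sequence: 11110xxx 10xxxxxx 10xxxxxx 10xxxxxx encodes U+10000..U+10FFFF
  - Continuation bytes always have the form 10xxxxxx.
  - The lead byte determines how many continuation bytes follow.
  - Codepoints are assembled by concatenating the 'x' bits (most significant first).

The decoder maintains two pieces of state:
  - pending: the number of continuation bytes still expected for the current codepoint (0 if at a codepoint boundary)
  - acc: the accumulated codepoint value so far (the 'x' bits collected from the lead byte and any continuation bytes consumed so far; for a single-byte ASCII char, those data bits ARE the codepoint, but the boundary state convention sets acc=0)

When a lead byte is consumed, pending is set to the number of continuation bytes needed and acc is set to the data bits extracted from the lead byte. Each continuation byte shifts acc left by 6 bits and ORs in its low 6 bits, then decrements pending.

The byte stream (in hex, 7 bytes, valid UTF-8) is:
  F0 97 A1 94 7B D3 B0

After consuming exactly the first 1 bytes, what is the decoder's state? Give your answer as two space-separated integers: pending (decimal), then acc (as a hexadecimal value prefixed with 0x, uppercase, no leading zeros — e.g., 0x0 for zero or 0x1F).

Answer: 3 0x0

Derivation:
Byte[0]=F0: 4-byte lead. pending=3, acc=0x0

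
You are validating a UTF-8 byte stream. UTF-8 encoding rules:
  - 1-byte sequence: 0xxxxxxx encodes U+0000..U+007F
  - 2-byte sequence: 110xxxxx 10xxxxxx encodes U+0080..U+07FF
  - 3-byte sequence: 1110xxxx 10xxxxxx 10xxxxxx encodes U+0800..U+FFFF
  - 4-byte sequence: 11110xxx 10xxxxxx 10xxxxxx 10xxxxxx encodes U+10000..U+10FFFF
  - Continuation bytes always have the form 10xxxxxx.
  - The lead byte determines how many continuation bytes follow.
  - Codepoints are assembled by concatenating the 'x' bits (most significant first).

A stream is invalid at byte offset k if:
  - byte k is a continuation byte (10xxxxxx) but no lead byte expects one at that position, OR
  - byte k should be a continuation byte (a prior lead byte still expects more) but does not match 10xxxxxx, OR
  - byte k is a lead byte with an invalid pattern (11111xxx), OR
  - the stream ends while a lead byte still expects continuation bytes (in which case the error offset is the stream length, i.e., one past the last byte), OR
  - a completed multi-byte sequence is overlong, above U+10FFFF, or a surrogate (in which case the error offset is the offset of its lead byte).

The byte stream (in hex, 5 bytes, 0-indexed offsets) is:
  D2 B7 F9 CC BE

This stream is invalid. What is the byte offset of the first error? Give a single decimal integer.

Byte[0]=D2: 2-byte lead, need 1 cont bytes. acc=0x12
Byte[1]=B7: continuation. acc=(acc<<6)|0x37=0x4B7
Completed: cp=U+04B7 (starts at byte 0)
Byte[2]=F9: INVALID lead byte (not 0xxx/110x/1110/11110)

Answer: 2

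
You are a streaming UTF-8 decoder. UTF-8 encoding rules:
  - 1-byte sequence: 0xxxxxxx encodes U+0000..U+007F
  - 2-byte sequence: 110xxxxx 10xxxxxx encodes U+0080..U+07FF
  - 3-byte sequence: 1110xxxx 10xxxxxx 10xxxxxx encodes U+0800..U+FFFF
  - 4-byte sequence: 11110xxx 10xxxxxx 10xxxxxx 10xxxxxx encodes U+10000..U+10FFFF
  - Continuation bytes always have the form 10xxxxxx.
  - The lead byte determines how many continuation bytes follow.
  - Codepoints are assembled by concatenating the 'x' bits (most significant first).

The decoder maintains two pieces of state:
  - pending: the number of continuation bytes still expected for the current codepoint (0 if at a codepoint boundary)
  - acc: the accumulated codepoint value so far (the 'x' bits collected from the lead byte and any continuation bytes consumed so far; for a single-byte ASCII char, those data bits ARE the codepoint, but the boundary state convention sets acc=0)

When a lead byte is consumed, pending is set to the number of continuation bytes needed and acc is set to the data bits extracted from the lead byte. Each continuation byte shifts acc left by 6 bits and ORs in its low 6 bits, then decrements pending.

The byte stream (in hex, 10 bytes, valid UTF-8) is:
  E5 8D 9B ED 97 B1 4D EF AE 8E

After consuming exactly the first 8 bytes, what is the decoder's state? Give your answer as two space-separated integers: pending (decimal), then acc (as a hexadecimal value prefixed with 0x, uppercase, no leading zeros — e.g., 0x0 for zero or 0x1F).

Answer: 2 0xF

Derivation:
Byte[0]=E5: 3-byte lead. pending=2, acc=0x5
Byte[1]=8D: continuation. acc=(acc<<6)|0x0D=0x14D, pending=1
Byte[2]=9B: continuation. acc=(acc<<6)|0x1B=0x535B, pending=0
Byte[3]=ED: 3-byte lead. pending=2, acc=0xD
Byte[4]=97: continuation. acc=(acc<<6)|0x17=0x357, pending=1
Byte[5]=B1: continuation. acc=(acc<<6)|0x31=0xD5F1, pending=0
Byte[6]=4D: 1-byte. pending=0, acc=0x0
Byte[7]=EF: 3-byte lead. pending=2, acc=0xF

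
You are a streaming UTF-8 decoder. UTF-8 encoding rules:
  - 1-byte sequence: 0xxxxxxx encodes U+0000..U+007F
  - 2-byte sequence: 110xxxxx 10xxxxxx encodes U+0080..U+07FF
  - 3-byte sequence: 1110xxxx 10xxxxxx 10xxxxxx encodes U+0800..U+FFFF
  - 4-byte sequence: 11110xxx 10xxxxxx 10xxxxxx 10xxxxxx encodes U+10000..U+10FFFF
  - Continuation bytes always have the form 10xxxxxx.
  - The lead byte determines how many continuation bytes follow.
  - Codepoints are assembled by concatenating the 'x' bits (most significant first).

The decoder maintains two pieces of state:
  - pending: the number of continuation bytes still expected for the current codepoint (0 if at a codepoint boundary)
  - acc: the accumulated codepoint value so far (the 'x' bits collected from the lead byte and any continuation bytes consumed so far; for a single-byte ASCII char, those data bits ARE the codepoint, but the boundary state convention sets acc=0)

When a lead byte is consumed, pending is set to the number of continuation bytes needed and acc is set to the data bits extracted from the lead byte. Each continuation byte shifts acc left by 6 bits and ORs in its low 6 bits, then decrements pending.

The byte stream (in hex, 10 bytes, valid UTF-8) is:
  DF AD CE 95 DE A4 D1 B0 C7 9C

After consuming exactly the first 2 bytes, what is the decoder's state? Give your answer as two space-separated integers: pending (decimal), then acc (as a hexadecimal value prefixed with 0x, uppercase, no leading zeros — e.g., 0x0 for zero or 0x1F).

Answer: 0 0x7ED

Derivation:
Byte[0]=DF: 2-byte lead. pending=1, acc=0x1F
Byte[1]=AD: continuation. acc=(acc<<6)|0x2D=0x7ED, pending=0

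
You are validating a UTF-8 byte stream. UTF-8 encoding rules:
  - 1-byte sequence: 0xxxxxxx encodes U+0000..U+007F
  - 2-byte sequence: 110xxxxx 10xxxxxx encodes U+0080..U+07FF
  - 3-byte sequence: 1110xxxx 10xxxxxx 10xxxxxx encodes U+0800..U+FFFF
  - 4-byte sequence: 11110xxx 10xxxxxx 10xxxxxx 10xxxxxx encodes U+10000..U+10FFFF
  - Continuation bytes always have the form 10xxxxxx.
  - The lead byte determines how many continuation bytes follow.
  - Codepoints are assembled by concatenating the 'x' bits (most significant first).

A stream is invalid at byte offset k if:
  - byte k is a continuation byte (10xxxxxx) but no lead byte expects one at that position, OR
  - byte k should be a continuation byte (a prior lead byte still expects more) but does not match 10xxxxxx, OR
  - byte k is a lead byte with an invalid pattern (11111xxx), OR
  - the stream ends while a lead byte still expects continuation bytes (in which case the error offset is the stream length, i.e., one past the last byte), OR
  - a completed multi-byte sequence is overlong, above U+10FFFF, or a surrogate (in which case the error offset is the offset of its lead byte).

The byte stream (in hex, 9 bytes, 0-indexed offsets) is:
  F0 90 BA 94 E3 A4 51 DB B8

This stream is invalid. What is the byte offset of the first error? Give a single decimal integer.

Byte[0]=F0: 4-byte lead, need 3 cont bytes. acc=0x0
Byte[1]=90: continuation. acc=(acc<<6)|0x10=0x10
Byte[2]=BA: continuation. acc=(acc<<6)|0x3A=0x43A
Byte[3]=94: continuation. acc=(acc<<6)|0x14=0x10E94
Completed: cp=U+10E94 (starts at byte 0)
Byte[4]=E3: 3-byte lead, need 2 cont bytes. acc=0x3
Byte[5]=A4: continuation. acc=(acc<<6)|0x24=0xE4
Byte[6]=51: expected 10xxxxxx continuation. INVALID

Answer: 6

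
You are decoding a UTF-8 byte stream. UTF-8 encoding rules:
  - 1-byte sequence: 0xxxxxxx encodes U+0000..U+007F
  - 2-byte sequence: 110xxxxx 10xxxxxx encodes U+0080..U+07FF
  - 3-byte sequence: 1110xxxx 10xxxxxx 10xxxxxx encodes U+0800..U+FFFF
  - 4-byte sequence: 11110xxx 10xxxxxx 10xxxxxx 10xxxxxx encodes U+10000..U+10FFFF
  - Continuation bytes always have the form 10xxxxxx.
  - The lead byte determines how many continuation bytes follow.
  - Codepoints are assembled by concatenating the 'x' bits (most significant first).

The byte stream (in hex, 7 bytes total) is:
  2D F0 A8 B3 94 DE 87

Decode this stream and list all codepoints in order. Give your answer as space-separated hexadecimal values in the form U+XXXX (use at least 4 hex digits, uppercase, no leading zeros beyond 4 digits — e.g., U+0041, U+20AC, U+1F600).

Byte[0]=2D: 1-byte ASCII. cp=U+002D
Byte[1]=F0: 4-byte lead, need 3 cont bytes. acc=0x0
Byte[2]=A8: continuation. acc=(acc<<6)|0x28=0x28
Byte[3]=B3: continuation. acc=(acc<<6)|0x33=0xA33
Byte[4]=94: continuation. acc=(acc<<6)|0x14=0x28CD4
Completed: cp=U+28CD4 (starts at byte 1)
Byte[5]=DE: 2-byte lead, need 1 cont bytes. acc=0x1E
Byte[6]=87: continuation. acc=(acc<<6)|0x07=0x787
Completed: cp=U+0787 (starts at byte 5)

Answer: U+002D U+28CD4 U+0787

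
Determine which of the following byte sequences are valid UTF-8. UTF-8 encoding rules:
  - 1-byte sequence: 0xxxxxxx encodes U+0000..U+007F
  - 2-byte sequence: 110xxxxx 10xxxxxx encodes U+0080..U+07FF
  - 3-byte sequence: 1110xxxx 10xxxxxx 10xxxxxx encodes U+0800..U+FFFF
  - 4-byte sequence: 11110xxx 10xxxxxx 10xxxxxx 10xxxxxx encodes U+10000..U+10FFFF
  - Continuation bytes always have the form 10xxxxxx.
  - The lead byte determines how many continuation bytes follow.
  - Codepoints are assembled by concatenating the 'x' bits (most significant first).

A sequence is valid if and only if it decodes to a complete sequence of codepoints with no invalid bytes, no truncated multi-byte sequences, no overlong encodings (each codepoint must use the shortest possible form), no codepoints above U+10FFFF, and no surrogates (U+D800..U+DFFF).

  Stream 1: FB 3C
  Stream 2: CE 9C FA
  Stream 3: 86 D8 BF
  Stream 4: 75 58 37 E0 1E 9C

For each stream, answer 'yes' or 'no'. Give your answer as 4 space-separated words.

Answer: no no no no

Derivation:
Stream 1: error at byte offset 0. INVALID
Stream 2: error at byte offset 2. INVALID
Stream 3: error at byte offset 0. INVALID
Stream 4: error at byte offset 4. INVALID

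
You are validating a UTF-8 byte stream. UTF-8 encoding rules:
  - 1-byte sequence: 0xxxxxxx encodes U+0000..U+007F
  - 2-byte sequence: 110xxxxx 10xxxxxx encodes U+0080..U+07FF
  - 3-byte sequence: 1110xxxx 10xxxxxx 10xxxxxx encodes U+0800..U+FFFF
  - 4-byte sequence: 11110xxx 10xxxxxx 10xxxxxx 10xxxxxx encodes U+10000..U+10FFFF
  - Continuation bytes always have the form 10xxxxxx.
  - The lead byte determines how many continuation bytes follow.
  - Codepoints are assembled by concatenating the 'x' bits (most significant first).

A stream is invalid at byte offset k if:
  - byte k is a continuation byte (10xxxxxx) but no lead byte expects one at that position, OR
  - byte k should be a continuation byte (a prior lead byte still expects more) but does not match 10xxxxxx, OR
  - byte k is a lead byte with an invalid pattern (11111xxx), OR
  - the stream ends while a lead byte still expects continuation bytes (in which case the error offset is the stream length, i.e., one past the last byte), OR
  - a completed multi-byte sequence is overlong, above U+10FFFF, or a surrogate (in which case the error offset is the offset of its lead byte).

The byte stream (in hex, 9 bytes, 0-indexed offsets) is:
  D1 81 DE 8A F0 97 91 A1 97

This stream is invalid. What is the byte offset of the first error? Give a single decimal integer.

Answer: 8

Derivation:
Byte[0]=D1: 2-byte lead, need 1 cont bytes. acc=0x11
Byte[1]=81: continuation. acc=(acc<<6)|0x01=0x441
Completed: cp=U+0441 (starts at byte 0)
Byte[2]=DE: 2-byte lead, need 1 cont bytes. acc=0x1E
Byte[3]=8A: continuation. acc=(acc<<6)|0x0A=0x78A
Completed: cp=U+078A (starts at byte 2)
Byte[4]=F0: 4-byte lead, need 3 cont bytes. acc=0x0
Byte[5]=97: continuation. acc=(acc<<6)|0x17=0x17
Byte[6]=91: continuation. acc=(acc<<6)|0x11=0x5D1
Byte[7]=A1: continuation. acc=(acc<<6)|0x21=0x17461
Completed: cp=U+17461 (starts at byte 4)
Byte[8]=97: INVALID lead byte (not 0xxx/110x/1110/11110)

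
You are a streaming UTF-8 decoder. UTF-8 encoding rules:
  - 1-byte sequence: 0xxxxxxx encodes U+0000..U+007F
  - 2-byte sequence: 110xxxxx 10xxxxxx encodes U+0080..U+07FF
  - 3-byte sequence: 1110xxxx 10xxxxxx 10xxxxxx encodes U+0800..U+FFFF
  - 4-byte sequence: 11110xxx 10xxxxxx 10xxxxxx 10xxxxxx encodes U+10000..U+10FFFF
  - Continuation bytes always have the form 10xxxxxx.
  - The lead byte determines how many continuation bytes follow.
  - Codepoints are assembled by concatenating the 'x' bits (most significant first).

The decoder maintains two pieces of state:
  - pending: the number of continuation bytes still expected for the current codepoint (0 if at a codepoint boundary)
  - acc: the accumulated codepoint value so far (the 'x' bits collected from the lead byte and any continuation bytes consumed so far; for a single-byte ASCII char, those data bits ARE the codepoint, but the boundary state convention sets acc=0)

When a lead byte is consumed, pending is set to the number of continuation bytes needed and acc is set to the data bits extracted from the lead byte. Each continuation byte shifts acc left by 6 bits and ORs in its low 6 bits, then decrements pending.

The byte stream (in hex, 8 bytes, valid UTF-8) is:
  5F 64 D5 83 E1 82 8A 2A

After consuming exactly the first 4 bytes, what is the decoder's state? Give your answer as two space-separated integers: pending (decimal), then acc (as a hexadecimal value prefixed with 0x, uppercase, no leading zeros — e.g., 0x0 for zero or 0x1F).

Answer: 0 0x543

Derivation:
Byte[0]=5F: 1-byte. pending=0, acc=0x0
Byte[1]=64: 1-byte. pending=0, acc=0x0
Byte[2]=D5: 2-byte lead. pending=1, acc=0x15
Byte[3]=83: continuation. acc=(acc<<6)|0x03=0x543, pending=0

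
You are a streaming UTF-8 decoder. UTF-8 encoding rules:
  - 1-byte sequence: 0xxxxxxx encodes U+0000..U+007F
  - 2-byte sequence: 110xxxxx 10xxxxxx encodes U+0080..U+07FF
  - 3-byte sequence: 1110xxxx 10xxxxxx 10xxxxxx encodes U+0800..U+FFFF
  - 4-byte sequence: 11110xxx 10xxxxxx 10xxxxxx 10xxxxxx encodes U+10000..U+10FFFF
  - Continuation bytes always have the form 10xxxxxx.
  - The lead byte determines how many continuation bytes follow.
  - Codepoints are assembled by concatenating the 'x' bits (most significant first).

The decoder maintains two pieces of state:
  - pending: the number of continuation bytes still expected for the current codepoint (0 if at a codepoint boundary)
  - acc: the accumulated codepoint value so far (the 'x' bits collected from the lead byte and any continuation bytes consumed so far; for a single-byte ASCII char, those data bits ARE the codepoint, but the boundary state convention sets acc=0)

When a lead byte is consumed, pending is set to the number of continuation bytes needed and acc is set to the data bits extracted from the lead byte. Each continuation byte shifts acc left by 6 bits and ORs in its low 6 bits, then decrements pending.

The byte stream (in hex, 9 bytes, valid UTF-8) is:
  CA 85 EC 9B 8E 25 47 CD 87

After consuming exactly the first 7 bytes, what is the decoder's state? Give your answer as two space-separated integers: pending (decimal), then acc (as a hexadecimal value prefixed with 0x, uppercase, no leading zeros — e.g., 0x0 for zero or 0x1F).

Byte[0]=CA: 2-byte lead. pending=1, acc=0xA
Byte[1]=85: continuation. acc=(acc<<6)|0x05=0x285, pending=0
Byte[2]=EC: 3-byte lead. pending=2, acc=0xC
Byte[3]=9B: continuation. acc=(acc<<6)|0x1B=0x31B, pending=1
Byte[4]=8E: continuation. acc=(acc<<6)|0x0E=0xC6CE, pending=0
Byte[5]=25: 1-byte. pending=0, acc=0x0
Byte[6]=47: 1-byte. pending=0, acc=0x0

Answer: 0 0x0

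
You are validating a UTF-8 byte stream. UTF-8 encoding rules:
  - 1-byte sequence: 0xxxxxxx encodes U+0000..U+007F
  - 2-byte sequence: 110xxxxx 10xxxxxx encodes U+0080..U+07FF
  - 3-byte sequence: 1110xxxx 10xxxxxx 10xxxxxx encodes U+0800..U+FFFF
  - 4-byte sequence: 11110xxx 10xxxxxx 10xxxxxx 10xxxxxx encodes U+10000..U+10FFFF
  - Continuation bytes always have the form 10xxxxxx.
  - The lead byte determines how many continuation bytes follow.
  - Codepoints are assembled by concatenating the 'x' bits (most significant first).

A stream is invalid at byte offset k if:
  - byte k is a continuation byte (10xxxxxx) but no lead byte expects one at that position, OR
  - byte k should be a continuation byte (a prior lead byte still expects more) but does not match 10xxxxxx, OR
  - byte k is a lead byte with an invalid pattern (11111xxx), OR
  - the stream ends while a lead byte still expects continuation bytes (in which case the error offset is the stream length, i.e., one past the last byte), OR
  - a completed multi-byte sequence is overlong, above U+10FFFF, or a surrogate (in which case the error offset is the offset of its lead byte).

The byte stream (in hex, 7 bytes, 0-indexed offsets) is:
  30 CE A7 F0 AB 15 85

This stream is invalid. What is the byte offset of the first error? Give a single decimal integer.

Byte[0]=30: 1-byte ASCII. cp=U+0030
Byte[1]=CE: 2-byte lead, need 1 cont bytes. acc=0xE
Byte[2]=A7: continuation. acc=(acc<<6)|0x27=0x3A7
Completed: cp=U+03A7 (starts at byte 1)
Byte[3]=F0: 4-byte lead, need 3 cont bytes. acc=0x0
Byte[4]=AB: continuation. acc=(acc<<6)|0x2B=0x2B
Byte[5]=15: expected 10xxxxxx continuation. INVALID

Answer: 5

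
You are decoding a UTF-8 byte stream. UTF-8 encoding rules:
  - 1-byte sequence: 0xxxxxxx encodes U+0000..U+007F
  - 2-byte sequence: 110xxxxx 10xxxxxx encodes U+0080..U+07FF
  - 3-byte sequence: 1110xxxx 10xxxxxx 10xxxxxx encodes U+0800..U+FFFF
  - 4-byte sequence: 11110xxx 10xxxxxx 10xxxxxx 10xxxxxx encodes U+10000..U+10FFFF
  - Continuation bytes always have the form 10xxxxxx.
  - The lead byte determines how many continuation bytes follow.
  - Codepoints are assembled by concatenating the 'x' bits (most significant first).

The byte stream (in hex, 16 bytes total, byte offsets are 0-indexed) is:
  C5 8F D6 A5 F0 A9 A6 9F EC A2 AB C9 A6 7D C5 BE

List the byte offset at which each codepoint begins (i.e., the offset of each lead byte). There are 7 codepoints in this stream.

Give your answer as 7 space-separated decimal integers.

Byte[0]=C5: 2-byte lead, need 1 cont bytes. acc=0x5
Byte[1]=8F: continuation. acc=(acc<<6)|0x0F=0x14F
Completed: cp=U+014F (starts at byte 0)
Byte[2]=D6: 2-byte lead, need 1 cont bytes. acc=0x16
Byte[3]=A5: continuation. acc=(acc<<6)|0x25=0x5A5
Completed: cp=U+05A5 (starts at byte 2)
Byte[4]=F0: 4-byte lead, need 3 cont bytes. acc=0x0
Byte[5]=A9: continuation. acc=(acc<<6)|0x29=0x29
Byte[6]=A6: continuation. acc=(acc<<6)|0x26=0xA66
Byte[7]=9F: continuation. acc=(acc<<6)|0x1F=0x2999F
Completed: cp=U+2999F (starts at byte 4)
Byte[8]=EC: 3-byte lead, need 2 cont bytes. acc=0xC
Byte[9]=A2: continuation. acc=(acc<<6)|0x22=0x322
Byte[10]=AB: continuation. acc=(acc<<6)|0x2B=0xC8AB
Completed: cp=U+C8AB (starts at byte 8)
Byte[11]=C9: 2-byte lead, need 1 cont bytes. acc=0x9
Byte[12]=A6: continuation. acc=(acc<<6)|0x26=0x266
Completed: cp=U+0266 (starts at byte 11)
Byte[13]=7D: 1-byte ASCII. cp=U+007D
Byte[14]=C5: 2-byte lead, need 1 cont bytes. acc=0x5
Byte[15]=BE: continuation. acc=(acc<<6)|0x3E=0x17E
Completed: cp=U+017E (starts at byte 14)

Answer: 0 2 4 8 11 13 14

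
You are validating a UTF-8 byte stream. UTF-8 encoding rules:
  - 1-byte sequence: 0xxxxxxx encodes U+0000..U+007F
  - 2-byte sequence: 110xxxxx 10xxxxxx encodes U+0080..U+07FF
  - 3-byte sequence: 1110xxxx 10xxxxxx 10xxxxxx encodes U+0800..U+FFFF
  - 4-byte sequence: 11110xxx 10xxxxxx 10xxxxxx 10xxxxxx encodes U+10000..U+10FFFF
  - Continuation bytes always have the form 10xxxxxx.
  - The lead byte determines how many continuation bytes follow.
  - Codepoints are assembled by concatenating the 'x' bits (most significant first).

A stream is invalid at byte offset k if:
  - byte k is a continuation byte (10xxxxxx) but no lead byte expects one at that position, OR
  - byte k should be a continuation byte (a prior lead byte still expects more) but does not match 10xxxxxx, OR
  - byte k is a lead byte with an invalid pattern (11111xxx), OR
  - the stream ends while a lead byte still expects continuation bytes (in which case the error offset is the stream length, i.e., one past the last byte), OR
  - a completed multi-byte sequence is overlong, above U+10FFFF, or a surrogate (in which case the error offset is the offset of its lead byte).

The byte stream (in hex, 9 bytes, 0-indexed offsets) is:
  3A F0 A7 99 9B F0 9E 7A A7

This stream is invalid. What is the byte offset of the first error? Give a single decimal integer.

Answer: 7

Derivation:
Byte[0]=3A: 1-byte ASCII. cp=U+003A
Byte[1]=F0: 4-byte lead, need 3 cont bytes. acc=0x0
Byte[2]=A7: continuation. acc=(acc<<6)|0x27=0x27
Byte[3]=99: continuation. acc=(acc<<6)|0x19=0x9D9
Byte[4]=9B: continuation. acc=(acc<<6)|0x1B=0x2765B
Completed: cp=U+2765B (starts at byte 1)
Byte[5]=F0: 4-byte lead, need 3 cont bytes. acc=0x0
Byte[6]=9E: continuation. acc=(acc<<6)|0x1E=0x1E
Byte[7]=7A: expected 10xxxxxx continuation. INVALID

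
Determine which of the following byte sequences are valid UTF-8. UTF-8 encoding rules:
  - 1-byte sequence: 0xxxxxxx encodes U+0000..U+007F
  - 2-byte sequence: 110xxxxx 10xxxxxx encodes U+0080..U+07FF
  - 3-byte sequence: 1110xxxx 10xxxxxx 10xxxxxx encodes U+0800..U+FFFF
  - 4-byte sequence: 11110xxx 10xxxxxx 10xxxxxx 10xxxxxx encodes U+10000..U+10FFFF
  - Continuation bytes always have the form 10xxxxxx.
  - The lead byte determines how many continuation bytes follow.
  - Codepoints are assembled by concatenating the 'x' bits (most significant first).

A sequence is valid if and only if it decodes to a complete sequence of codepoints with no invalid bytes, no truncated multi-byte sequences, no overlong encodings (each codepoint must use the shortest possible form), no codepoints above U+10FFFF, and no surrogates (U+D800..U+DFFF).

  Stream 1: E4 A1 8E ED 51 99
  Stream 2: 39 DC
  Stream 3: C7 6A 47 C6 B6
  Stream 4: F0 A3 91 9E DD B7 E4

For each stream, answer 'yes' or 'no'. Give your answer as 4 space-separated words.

Answer: no no no no

Derivation:
Stream 1: error at byte offset 4. INVALID
Stream 2: error at byte offset 2. INVALID
Stream 3: error at byte offset 1. INVALID
Stream 4: error at byte offset 7. INVALID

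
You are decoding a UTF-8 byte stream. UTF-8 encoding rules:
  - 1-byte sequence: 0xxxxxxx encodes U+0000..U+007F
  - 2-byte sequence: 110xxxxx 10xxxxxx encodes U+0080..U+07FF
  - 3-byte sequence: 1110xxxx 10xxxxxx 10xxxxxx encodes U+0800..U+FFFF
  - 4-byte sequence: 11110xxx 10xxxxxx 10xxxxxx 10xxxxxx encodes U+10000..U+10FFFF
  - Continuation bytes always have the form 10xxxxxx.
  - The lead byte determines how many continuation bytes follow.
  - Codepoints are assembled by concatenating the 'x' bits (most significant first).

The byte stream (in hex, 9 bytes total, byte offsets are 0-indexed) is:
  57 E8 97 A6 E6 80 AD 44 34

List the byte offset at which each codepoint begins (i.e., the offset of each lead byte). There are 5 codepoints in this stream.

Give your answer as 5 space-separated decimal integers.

Byte[0]=57: 1-byte ASCII. cp=U+0057
Byte[1]=E8: 3-byte lead, need 2 cont bytes. acc=0x8
Byte[2]=97: continuation. acc=(acc<<6)|0x17=0x217
Byte[3]=A6: continuation. acc=(acc<<6)|0x26=0x85E6
Completed: cp=U+85E6 (starts at byte 1)
Byte[4]=E6: 3-byte lead, need 2 cont bytes. acc=0x6
Byte[5]=80: continuation. acc=(acc<<6)|0x00=0x180
Byte[6]=AD: continuation. acc=(acc<<6)|0x2D=0x602D
Completed: cp=U+602D (starts at byte 4)
Byte[7]=44: 1-byte ASCII. cp=U+0044
Byte[8]=34: 1-byte ASCII. cp=U+0034

Answer: 0 1 4 7 8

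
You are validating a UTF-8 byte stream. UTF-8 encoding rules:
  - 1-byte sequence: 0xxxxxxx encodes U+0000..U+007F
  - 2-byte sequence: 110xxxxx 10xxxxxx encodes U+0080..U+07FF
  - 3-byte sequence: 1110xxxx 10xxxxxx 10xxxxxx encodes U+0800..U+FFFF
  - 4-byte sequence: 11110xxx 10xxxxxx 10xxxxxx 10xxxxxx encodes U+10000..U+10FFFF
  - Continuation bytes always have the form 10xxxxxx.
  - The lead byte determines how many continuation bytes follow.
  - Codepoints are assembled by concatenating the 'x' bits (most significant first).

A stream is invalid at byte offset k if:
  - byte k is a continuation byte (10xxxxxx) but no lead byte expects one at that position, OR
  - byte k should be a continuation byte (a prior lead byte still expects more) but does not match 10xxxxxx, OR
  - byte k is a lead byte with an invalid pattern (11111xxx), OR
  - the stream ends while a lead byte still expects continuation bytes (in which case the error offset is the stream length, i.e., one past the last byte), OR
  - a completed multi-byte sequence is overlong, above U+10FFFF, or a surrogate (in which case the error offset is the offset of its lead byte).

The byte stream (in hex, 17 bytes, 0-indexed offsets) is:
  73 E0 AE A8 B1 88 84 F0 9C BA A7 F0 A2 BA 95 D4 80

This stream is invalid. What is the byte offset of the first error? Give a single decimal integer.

Answer: 4

Derivation:
Byte[0]=73: 1-byte ASCII. cp=U+0073
Byte[1]=E0: 3-byte lead, need 2 cont bytes. acc=0x0
Byte[2]=AE: continuation. acc=(acc<<6)|0x2E=0x2E
Byte[3]=A8: continuation. acc=(acc<<6)|0x28=0xBA8
Completed: cp=U+0BA8 (starts at byte 1)
Byte[4]=B1: INVALID lead byte (not 0xxx/110x/1110/11110)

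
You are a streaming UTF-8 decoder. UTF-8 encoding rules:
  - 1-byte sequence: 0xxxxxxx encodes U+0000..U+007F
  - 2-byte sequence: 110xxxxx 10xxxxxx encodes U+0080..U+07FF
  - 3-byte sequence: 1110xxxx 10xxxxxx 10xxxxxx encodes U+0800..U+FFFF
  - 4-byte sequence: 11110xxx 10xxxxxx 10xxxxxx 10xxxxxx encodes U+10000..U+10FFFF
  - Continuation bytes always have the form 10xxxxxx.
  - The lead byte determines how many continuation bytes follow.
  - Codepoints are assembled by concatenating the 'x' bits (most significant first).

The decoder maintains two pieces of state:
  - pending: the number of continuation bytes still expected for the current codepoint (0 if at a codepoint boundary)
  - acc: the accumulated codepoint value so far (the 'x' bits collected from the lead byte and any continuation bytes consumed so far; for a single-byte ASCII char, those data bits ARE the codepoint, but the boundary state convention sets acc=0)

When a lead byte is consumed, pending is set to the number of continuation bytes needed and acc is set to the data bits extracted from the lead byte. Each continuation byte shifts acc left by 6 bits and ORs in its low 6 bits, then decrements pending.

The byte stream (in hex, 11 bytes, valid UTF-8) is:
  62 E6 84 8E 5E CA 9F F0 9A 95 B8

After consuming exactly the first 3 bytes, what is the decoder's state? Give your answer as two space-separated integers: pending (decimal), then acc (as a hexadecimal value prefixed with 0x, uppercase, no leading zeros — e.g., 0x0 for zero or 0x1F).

Byte[0]=62: 1-byte. pending=0, acc=0x0
Byte[1]=E6: 3-byte lead. pending=2, acc=0x6
Byte[2]=84: continuation. acc=(acc<<6)|0x04=0x184, pending=1

Answer: 1 0x184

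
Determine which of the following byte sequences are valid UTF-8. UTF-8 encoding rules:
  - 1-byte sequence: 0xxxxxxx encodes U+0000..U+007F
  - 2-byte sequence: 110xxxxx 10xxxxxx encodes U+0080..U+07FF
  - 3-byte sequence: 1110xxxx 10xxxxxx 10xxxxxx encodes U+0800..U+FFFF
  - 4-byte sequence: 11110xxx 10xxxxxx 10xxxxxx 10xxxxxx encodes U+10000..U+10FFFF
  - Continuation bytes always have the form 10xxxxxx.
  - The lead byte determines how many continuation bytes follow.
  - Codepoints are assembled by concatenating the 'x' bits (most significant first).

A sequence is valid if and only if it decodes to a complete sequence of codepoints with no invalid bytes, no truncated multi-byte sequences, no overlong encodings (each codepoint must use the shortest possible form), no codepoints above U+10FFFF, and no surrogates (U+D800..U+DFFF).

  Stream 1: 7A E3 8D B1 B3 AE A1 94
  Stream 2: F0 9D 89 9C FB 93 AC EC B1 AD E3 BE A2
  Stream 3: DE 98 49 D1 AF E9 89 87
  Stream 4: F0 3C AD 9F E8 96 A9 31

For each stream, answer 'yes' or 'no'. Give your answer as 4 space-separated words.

Answer: no no yes no

Derivation:
Stream 1: error at byte offset 4. INVALID
Stream 2: error at byte offset 4. INVALID
Stream 3: decodes cleanly. VALID
Stream 4: error at byte offset 1. INVALID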